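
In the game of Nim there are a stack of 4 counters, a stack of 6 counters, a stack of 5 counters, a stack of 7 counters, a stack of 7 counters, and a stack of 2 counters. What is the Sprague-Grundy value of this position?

Compute the nim-sum pairwise:
4 XOR 6 = 2
2 XOR 5 = 7
7 XOR 7 = 0
0 XOR 7 = 7
7 XOR 2 = 5

5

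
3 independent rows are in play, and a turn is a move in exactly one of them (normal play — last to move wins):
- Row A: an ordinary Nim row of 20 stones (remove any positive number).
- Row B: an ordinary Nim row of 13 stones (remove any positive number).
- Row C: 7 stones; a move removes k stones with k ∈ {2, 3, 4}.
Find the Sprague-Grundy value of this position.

25

Row A is a plain Nim row of size 20, so its Grundy value is 20.
Row B is a plain Nim row of size 13, so its Grundy value is 13.
Grundy values for row C (subtraction set {2, 3, 4}):
g(0) = mex{} = 0
g(1) = mex{} = 0
g(2) = mex{0} = 1
g(3) = mex{0} = 1
g(4) = mex{0,1} = 2
g(5) = mex{0,1} = 2
g(6) = mex{1,2} = 0
g(7) = mex{1,2} = 0
So g(7) = 0.
The value of a disjunctive sum is the nim-sum of the parts.
Combined value = 20 ⊕ 13 ⊕ 0 = 25.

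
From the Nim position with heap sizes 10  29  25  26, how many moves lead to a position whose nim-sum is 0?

3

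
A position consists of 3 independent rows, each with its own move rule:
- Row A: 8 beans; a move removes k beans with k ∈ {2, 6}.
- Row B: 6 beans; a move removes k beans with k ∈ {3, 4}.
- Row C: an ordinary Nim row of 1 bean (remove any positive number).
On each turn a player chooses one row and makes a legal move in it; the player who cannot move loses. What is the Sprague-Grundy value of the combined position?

Build the Grundy sequence for row A with g(k) = mex{g(k−s) : s ∈ {2, 6}, s ≤ k}:
g(0) = mex{} = 0
g(1) = mex{} = 0
g(2) = mex{0} = 1
g(3) = mex{0} = 1
g(4) = mex{1} = 0
g(5) = mex{1} = 0
g(6) = mex{0} = 1
g(7) = mex{0} = 1
g(8) = mex{1} = 0
So g(8) = 0.
For row B, compute g(0), g(1), … with moves {3, 4}:
k:     0  1  2  3  4  5  6
g(k):  0  0  0  1  1  1  2
So g(6) = 2.
Row C is a plain Nim row of size 1, so its Grundy value is 1.
By the Sprague-Grundy theorem, the Grundy value of a sum of independent games is the XOR of the component values.
Combined value = 0 XOR 2 XOR 1 = 3.

3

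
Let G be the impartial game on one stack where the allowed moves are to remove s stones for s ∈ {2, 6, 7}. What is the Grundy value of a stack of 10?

3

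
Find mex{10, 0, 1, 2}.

The values 0, 1, 2 are all present; 3 is the first non-negative integer missing from the set.

3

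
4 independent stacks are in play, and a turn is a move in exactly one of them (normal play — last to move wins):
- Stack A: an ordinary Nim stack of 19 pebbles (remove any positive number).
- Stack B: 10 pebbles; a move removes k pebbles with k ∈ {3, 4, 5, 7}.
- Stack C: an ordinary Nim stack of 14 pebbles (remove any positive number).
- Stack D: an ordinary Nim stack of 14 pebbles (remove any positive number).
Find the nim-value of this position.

Stack A is a plain Nim stack of size 19, so its Grundy value is 19.
For stack B, compute g(0), g(1), … with moves {3, 4, 5, 7}:
g(0) = mex{} = 0
g(1) = mex{} = 0
g(2) = mex{} = 0
g(3) = mex{0} = 1
g(4) = mex{0} = 1
g(5) = mex{0} = 1
g(6) = mex{0,1} = 2
g(7) = mex{0,1} = 2
g(8) = mex{0,1} = 2
g(9) = mex{0,1,2} = 3
g(10) = mex{1,2} = 0
So g(10) = 0.
Stack C is a plain Nim stack of size 14, so its Grundy value is 14.
Stack D is a plain Nim stack of size 14, so its Grundy value is 14.
The value of a disjunctive sum is the nim-sum of the parts.
Combined value = 19 ⊕ 0 ⊕ 14 ⊕ 14 = 19.

19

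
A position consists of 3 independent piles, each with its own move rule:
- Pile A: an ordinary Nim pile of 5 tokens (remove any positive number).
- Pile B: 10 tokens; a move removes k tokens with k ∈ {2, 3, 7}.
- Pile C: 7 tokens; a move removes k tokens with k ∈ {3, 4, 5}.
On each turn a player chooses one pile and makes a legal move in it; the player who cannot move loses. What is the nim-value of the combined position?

Pile A is a plain Nim pile of size 5, so its Grundy value is 5.
Grundy values for pile B (subtraction set {2, 3, 7}):
k:     0  1  2  3  4  5  6  7  8  9 10
g(k):  0  0  1  1  2  0  0  1  1  2  0
So g(10) = 0.
Build the Grundy sequence for pile C with g(k) = mex{g(k−s) : s ∈ {3, 4, 5}, s ≤ k}:
g(0) = mex{} = 0
g(1) = mex{} = 0
g(2) = mex{} = 0
g(3) = mex{0} = 1
g(4) = mex{0} = 1
g(5) = mex{0} = 1
g(6) = mex{0,1} = 2
g(7) = mex{0,1} = 2
So g(7) = 2.
The value of a disjunctive sum is the nim-sum of the parts.
Combined value = 5 XOR 0 XOR 2 = 7.

7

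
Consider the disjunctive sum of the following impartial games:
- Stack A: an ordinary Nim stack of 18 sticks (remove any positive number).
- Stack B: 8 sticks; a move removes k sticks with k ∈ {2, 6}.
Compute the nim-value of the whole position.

18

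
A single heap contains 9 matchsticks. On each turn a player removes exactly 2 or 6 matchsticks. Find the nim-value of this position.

Grundy values for subtraction set {2, 6}:
k:     0  1  2  3  4  5  6  7  8  9
g(k):  0  0  1  1  0  0  1  1  0  0
So g(9) = 0.

0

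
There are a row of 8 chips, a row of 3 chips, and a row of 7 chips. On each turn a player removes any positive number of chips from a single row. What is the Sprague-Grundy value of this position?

Compute the nim-sum pairwise:
8 ^ 3 = 11
11 ^ 7 = 12

12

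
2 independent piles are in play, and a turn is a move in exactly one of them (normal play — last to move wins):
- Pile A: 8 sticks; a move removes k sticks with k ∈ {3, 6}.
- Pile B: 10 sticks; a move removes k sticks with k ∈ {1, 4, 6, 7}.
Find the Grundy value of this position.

2

Build the Grundy sequence for pile A with g(k) = mex{g(k−s) : s ∈ {3, 6}, s ≤ k}:
k:     0  1  2  3  4  5  6  7  8
g(k):  0  0  0  1  1  1  2  2  2
So g(8) = 2.
Grundy values for pile B (subtraction set {1, 4, 6, 7}):
g(0) = mex{} = 0
g(1) = mex{0} = 1
g(2) = mex{1} = 0
g(3) = mex{0} = 1
g(4) = mex{0,1} = 2
g(5) = mex{1,2} = 0
g(6) = mex{0} = 1
g(7) = mex{0,1} = 2
g(8) = mex{0,1,2} = 3
g(9) = mex{0,1,3} = 2
g(10) = mex{1,2} = 0
So g(10) = 0.
By the Sprague-Grundy theorem, the Grundy value of a sum of independent games is the XOR of the component values.
Combined value = 2 ⊕ 0 = 2.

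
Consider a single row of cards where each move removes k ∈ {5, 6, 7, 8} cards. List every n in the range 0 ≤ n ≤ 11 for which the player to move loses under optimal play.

0, 1, 2, 3, 4

Build the Grundy sequence with g(k) = mex{g(k−s) : s ∈ {5, 6, 7, 8}, s ≤ k}:
g(0) = mex{} = 0
g(1) = mex{} = 0
g(2) = mex{} = 0
g(3) = mex{} = 0
g(4) = mex{} = 0
g(5) = mex{0} = 1
g(6) = mex{0} = 1
g(7) = mex{0} = 1
g(8) = mex{0} = 1
g(9) = mex{0} = 1
g(10) = mex{0,1} = 2
g(11) = mex{0,1} = 2
The P-positions (g = 0) in 0..11 are 0, 1, 2, 3, 4.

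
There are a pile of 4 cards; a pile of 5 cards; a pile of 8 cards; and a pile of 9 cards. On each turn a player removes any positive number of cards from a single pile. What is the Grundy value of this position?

Compute the nim-sum pairwise:
4 XOR 5 = 1
1 XOR 8 = 9
9 XOR 9 = 0

0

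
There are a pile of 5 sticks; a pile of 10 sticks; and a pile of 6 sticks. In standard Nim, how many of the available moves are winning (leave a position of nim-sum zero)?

1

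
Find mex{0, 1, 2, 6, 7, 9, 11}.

The values 0, 1, 2 are all present; 3 is the first non-negative integer missing from the set.

3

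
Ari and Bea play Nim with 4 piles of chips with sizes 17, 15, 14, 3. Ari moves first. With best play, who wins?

Nim-sum: 17 ^ 15 ^ 14 ^ 3 = 19.
The nim-sum is 19 ≠ 0, so this is an N-position: the player to move can win; Ari has a winning move.

Ari wins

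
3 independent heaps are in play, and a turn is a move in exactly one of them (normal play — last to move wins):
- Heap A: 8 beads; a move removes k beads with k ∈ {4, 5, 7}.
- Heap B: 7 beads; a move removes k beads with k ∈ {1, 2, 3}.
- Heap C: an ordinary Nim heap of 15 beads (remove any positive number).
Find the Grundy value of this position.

Grundy values for heap A (subtraction set {4, 5, 7}):
k:     0  1  2  3  4  5  6  7  8
g(k):  0  0  0  0  1  1  1  1  2
So g(8) = 2.
Build the Grundy sequence for heap B with g(k) = mex{g(k−s) : s ∈ {1, 2, 3}, s ≤ k}:
k:     0  1  2  3  4  5  6  7
g(k):  0  1  2  3  0  1  2  3
So g(7) = 3.
Heap C is a plain Nim heap of size 15, so its Grundy value is 15.
The value of a disjunctive sum is the nim-sum of the parts.
Combined value = 2 ⊕ 3 ⊕ 15 = 14.

14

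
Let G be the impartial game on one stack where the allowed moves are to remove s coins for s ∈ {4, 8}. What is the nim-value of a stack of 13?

Grundy values for subtraction set {4, 8}:
g(0) = mex{} = 0
g(1) = mex{} = 0
g(2) = mex{} = 0
g(3) = mex{} = 0
g(4) = mex{0} = 1
g(5) = mex{0} = 1
g(6) = mex{0} = 1
g(7) = mex{0} = 1
g(8) = mex{0,1} = 2
g(9) = mex{0,1} = 2
g(10) = mex{0,1} = 2
g(11) = mex{0,1} = 2
g(12) = mex{1,2} = 0
g(13) = mex{1,2} = 0
So g(13) = 0.

0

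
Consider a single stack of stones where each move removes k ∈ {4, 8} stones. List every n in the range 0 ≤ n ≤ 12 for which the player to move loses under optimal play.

0, 1, 2, 3, 12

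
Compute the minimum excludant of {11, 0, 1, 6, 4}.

2

The values 0, 1 are all present; 2 is the first non-negative integer missing from the set.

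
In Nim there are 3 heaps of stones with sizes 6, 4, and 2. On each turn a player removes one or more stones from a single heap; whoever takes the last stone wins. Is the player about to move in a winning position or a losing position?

Losing position

Bitwise XOR of the heap sizes:
  110  (6)
  100  (4)
  010  (2)
  ---
  000  (0)
The nim-sum is 0, so this is a P-position: the player to move is in a losing position under optimal play.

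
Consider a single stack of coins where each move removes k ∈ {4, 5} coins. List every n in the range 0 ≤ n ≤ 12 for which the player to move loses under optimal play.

0, 1, 2, 3, 9, 10, 11, 12

Grundy values for subtraction set {4, 5}:
k:     0  1  2  3  4  5  6  7  8  9 10 11 12
g(k):  0  0  0  0  1  1  1  1  2  0  0  0  0
The P-positions (g = 0) in 0..12 are 0, 1, 2, 3, 9, 10, 11, 12.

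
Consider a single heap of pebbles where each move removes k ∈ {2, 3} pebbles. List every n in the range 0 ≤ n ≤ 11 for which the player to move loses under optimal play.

0, 1, 5, 6, 10, 11

Compute g(0), g(1), … for moves {2, 3}:
k:     0  1  2  3  4  5  6  7  8  9 10 11
g(k):  0  0  1  1  2  0  0  1  1  2  0  0
The P-positions (g = 0) in 0..11 are 0, 1, 5, 6, 10, 11.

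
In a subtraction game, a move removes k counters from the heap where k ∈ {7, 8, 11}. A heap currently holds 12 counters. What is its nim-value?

1

Grundy values for subtraction set {7, 8, 11}:
k:     0  1  2  3  4  5  6  7  8  9 10 11 12
g(k):  0  0  0  0  0  0  0  1  1  1  1  1  1
So g(12) = 1.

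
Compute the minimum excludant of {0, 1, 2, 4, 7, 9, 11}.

3

The values 0, 1, 2 are all present; 3 is the first non-negative integer missing from the set.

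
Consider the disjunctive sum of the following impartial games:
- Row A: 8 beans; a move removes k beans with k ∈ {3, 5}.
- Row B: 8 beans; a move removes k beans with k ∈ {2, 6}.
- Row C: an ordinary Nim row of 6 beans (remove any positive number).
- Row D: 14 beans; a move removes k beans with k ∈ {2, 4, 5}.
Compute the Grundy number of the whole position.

Grundy values for row A (subtraction set {3, 5}):
k:     0  1  2  3  4  5  6  7  8
g(k):  0  0  0  1  1  1  2  2  0
So g(8) = 0.
For row B, compute g(0), g(1), … with moves {2, 6}:
k:     0  1  2  3  4  5  6  7  8
g(k):  0  0  1  1  0  0  1  1  0
So g(8) = 0.
Row C is a plain Nim row of size 6, so its Grundy value is 6.
For row D, compute g(0), g(1), … with moves {2, 4, 5}:
g(0) = mex{} = 0
g(1) = mex{} = 0
g(2) = mex{0} = 1
g(3) = mex{0} = 1
g(4) = mex{0,1} = 2
g(5) = mex{0,1} = 2
g(6) = mex{0,1,2} = 3
g(7) = mex{1,2} = 0
g(8) = mex{1,2,3} = 0
g(9) = mex{0,2} = 1
g(10) = mex{0,2,3} = 1
g(11) = mex{0,1,3} = 2
g(12) = mex{0,1} = 2
g(13) = mex{0,1,2} = 3
g(14) = mex{1,2} = 0
So g(14) = 0.
By the Sprague-Grundy theorem, the Grundy value of a sum of independent games is the XOR of the component values.
Combined value = 0 XOR 0 XOR 6 XOR 0 = 6.

6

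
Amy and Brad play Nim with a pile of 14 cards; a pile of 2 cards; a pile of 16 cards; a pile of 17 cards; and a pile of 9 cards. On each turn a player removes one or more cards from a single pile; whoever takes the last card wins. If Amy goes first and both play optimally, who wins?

Amy wins

Nim-sum: 14 XOR 2 XOR 16 XOR 17 XOR 9 = 4.
The nim-sum is 4 ≠ 0, so this is an N-position: the player to move can win; Amy has a winning move.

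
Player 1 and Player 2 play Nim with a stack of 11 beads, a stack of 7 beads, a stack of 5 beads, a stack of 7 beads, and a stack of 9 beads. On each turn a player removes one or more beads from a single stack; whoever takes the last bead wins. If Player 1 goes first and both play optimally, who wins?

In binary:
  1011  (11)
  0111  (7)
  0101  (5)
  0111  (7)
  1001  (9)
  ----
  0111  (7)
The nim-sum is 7 ≠ 0, so this is an N-position: the player to move can win; Player 1 has a winning move.

Player 1 wins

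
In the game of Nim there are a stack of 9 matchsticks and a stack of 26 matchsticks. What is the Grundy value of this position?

19

In binary:
  01001  (9)
  11010  (26)
  -----
  10011  (19)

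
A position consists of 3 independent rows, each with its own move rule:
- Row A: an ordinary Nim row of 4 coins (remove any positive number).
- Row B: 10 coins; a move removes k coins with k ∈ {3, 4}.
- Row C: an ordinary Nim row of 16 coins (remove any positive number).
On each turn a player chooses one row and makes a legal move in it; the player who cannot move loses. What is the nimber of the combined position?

21

Row A is a plain Nim row of size 4, so its Grundy value is 4.
Build the Grundy sequence for row B with g(k) = mex{g(k−s) : s ∈ {3, 4}, s ≤ k}:
g(0) = mex{} = 0
g(1) = mex{} = 0
g(2) = mex{} = 0
g(3) = mex{0} = 1
g(4) = mex{0} = 1
g(5) = mex{0} = 1
g(6) = mex{0,1} = 2
g(7) = mex{1} = 0
g(8) = mex{1} = 0
g(9) = mex{1,2} = 0
g(10) = mex{0,2} = 1
So g(10) = 1.
Row C is a plain Nim row of size 16, so its Grundy value is 16.
The value of a disjunctive sum is the nim-sum of the parts.
Combined value = 4 ⊕ 1 ⊕ 16 = 21.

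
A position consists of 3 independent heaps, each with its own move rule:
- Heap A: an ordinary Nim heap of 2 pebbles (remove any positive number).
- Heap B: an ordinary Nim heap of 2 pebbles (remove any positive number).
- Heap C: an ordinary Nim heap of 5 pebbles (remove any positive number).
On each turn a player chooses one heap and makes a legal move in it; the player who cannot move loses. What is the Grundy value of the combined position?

5

Heap A is a plain Nim heap of size 2, so its Grundy value is 2.
Heap B is a plain Nim heap of size 2, so its Grundy value is 2.
Heap C is a plain Nim heap of size 5, so its Grundy value is 5.
The value of a disjunctive sum is the nim-sum of the parts.
Combined value = 2 ⊕ 2 ⊕ 5 = 5.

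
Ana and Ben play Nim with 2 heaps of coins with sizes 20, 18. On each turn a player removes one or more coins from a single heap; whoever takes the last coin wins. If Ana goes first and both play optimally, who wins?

In binary:
  10100  (20)
  10010  (18)
  -----
  00110  (6)
The nim-sum is 6 ≠ 0, so this is an N-position: the player to move can win; Ana has a winning move.

Ana wins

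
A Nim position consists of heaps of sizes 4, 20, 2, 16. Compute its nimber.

2

Bitwise XOR of the heap sizes:
  00100  (4)
  10100  (20)
  00010  (2)
  10000  (16)
  -----
  00010  (2)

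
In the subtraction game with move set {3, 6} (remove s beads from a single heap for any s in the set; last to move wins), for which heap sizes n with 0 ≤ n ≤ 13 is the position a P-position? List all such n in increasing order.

0, 1, 2, 9, 10, 11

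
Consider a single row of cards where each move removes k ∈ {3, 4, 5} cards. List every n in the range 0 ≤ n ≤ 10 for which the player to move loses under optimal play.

Build the Grundy sequence with g(k) = mex{g(k−s) : s ∈ {3, 4, 5}, s ≤ k}:
k:     0  1  2  3  4  5  6  7  8  9 10
g(k):  0  0  0  1  1  1  2  2  0  0  0
The P-positions (g = 0) in 0..10 are 0, 1, 2, 8, 9, 10.

0, 1, 2, 8, 9, 10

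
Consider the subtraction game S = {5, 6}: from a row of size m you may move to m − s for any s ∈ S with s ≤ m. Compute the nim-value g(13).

Grundy values for subtraction set {5, 6}:
k:     0  1  2  3  4  5  6  7  8  9 10 11 12 13
g(k):  0  0  0  0  0  1  1  1  1  1  2  0  0  0
So g(13) = 0.

0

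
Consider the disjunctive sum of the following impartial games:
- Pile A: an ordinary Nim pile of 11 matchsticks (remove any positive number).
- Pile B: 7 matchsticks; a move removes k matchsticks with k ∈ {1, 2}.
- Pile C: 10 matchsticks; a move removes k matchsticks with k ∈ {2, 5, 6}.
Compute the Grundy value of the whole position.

11

Pile A is a plain Nim pile of size 11, so its Grundy value is 11.
Grundy values for pile B (subtraction set {1, 2}):
k:     0  1  2  3  4  5  6  7
g(k):  0  1  2  0  1  2  0  1
So g(7) = 1.
Grundy values for pile C (subtraction set {2, 5, 6}):
k:     0  1  2  3  4  5  6  7  8  9 10
g(k):  0  0  1  1  0  2  1  3  0  2  1
So g(10) = 1.
By the Sprague-Grundy theorem, the Grundy value of a sum of independent games is the XOR of the component values.
Combined value = 11 XOR 1 XOR 1 = 11.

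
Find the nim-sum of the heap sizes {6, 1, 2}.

5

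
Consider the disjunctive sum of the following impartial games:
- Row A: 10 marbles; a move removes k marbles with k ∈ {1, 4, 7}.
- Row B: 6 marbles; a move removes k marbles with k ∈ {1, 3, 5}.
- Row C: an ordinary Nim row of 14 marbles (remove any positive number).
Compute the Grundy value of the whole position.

For row A, compute g(0), g(1), … with moves {1, 4, 7}:
k:     0  1  2  3  4  5  6  7  8  9 10
g(k):  0  1  0  1  2  0  1  2  0  1  0
So g(10) = 0.
For row B, compute g(0), g(1), … with moves {1, 3, 5}:
g(0) = mex{} = 0
g(1) = mex{0} = 1
g(2) = mex{1} = 0
g(3) = mex{0} = 1
g(4) = mex{1} = 0
g(5) = mex{0} = 1
g(6) = mex{1} = 0
So g(6) = 0.
Row C is a plain Nim row of size 14, so its Grundy value is 14.
The value of a disjunctive sum is the nim-sum of the parts.
Combined value = 0 ⊕ 0 ⊕ 14 = 14.

14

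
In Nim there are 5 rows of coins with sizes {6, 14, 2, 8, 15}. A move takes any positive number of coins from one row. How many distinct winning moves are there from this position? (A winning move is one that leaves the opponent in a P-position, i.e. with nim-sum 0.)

Nim-sum: 6 ⊕ 14 ⊕ 2 ⊕ 8 ⊕ 15 = 13.
The overall nim-sum is X = 13. A row of size p has a winning move iff p XOR X < p (reduce it to p XOR X).
  6: 6 XOR 13 = 11 ≥ 6 — no move.
  14: 14 XOR 13 = 3 < 14 — winning move (to 3).
  2: 2 XOR 13 = 15 ≥ 2 — no move.
  8: 8 XOR 13 = 5 < 8 — winning move (to 5).
  15: 15 XOR 13 = 2 < 15 — winning move (to 2).
That gives 3 winning moves.

3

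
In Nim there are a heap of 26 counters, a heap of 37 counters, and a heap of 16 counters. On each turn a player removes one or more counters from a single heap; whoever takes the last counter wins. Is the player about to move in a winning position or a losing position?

In binary:
  011010  (26)
  100101  (37)
  010000  (16)
  ------
  101111  (47)
The nim-sum is 47 ≠ 0, so this is an N-position: the player to move can win.

Winning position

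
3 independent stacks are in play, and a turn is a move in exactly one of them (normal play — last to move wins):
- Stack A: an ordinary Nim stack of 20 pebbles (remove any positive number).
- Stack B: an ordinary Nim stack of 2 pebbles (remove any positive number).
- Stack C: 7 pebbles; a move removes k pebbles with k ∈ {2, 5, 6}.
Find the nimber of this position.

Stack A is a plain Nim stack of size 20, so its Grundy value is 20.
Stack B is a plain Nim stack of size 2, so its Grundy value is 2.
Grundy values for stack C (subtraction set {2, 5, 6}):
g(0) = mex{} = 0
g(1) = mex{} = 0
g(2) = mex{0} = 1
g(3) = mex{0} = 1
g(4) = mex{1} = 0
g(5) = mex{0,1} = 2
g(6) = mex{0} = 1
g(7) = mex{0,1,2} = 3
So g(7) = 3.
By the Sprague-Grundy theorem, the Grundy value of a sum of independent games is the XOR of the component values.
Combined value = 20 XOR 2 XOR 3 = 21.

21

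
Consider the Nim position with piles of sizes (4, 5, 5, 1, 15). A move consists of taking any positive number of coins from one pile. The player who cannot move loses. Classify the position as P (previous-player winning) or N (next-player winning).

N-position

Bitwise XOR of the heap sizes:
  0100  (4)
  0101  (5)
  0101  (5)
  0001  (1)
  1111  (15)
  ----
  1010  (10)
The nim-sum is 10 ≠ 0, so this is an N-position: the player to move can win.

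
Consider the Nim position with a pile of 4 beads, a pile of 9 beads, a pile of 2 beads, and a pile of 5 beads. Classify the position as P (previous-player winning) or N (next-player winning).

N-position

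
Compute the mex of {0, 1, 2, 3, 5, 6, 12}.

4

The values 0, 1, 2, 3 are all present; 4 is the first non-negative integer missing from the set.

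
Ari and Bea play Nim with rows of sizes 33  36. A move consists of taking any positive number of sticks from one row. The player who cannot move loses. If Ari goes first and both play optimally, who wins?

Compute the nim-sum pairwise:
33 ^ 36 = 5
The nim-sum is 5 ≠ 0, so this is an N-position: the player to move can win; Ari has a winning move.

Ari wins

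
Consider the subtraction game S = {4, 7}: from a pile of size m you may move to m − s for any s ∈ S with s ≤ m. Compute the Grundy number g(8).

2

Build the Grundy sequence with g(k) = mex{g(k−s) : s ∈ {4, 7}, s ≤ k}:
g(0) = mex{} = 0
g(1) = mex{} = 0
g(2) = mex{} = 0
g(3) = mex{} = 0
g(4) = mex{0} = 1
g(5) = mex{0} = 1
g(6) = mex{0} = 1
g(7) = mex{0} = 1
g(8) = mex{0,1} = 2
So g(8) = 2.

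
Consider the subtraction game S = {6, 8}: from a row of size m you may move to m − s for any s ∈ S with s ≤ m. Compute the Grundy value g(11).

1

Build the Grundy sequence with g(k) = mex{g(k−s) : s ∈ {6, 8}, s ≤ k}:
g(0) = mex{} = 0
g(1) = mex{} = 0
g(2) = mex{} = 0
g(3) = mex{} = 0
g(4) = mex{} = 0
g(5) = mex{} = 0
g(6) = mex{0} = 1
g(7) = mex{0} = 1
g(8) = mex{0} = 1
g(9) = mex{0} = 1
g(10) = mex{0} = 1
g(11) = mex{0} = 1
So g(11) = 1.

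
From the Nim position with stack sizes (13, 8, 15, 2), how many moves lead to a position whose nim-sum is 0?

Compute the nim-sum pairwise:
13 ⊕ 8 = 5
5 ⊕ 15 = 10
10 ⊕ 2 = 8
The overall nim-sum is X = 8. A stack of size p has a winning move iff p XOR X < p (reduce it to p XOR X).
  13: 13 XOR 8 = 5 < 13 — winning move (to 5).
  8: 8 XOR 8 = 0 < 8 — winning move (to 0).
  15: 15 XOR 8 = 7 < 15 — winning move (to 7).
  2: 2 XOR 8 = 10 ≥ 2 — no move.
That gives 3 winning moves.

3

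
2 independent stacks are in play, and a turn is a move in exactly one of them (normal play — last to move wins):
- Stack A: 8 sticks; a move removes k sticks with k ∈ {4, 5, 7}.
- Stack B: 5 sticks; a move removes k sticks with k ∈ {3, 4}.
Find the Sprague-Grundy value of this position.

Grundy values for stack A (subtraction set {4, 5, 7}):
g(0) = mex{} = 0
g(1) = mex{} = 0
g(2) = mex{} = 0
g(3) = mex{} = 0
g(4) = mex{0} = 1
g(5) = mex{0} = 1
g(6) = mex{0} = 1
g(7) = mex{0} = 1
g(8) = mex{0,1} = 2
So g(8) = 2.
For stack B, compute g(0), g(1), … with moves {3, 4}:
g(0) = mex{} = 0
g(1) = mex{} = 0
g(2) = mex{} = 0
g(3) = mex{0} = 1
g(4) = mex{0} = 1
g(5) = mex{0} = 1
So g(5) = 1.
By the Sprague-Grundy theorem, the Grundy value of a sum of independent games is the XOR of the component values.
Combined value = 2 ⊕ 1 = 3.

3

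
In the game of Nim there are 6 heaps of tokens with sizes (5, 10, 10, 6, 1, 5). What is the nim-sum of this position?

7

In binary:
  0101  (5)
  1010  (10)
  1010  (10)
  0110  (6)
  0001  (1)
  0101  (5)
  ----
  0111  (7)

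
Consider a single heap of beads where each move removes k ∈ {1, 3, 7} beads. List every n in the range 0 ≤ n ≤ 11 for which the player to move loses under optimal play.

0, 2, 4, 6, 8, 10

Grundy values for subtraction set {1, 3, 7}:
g(0) = mex{} = 0
g(1) = mex{0} = 1
g(2) = mex{1} = 0
g(3) = mex{0} = 1
g(4) = mex{1} = 0
g(5) = mex{0} = 1
g(6) = mex{1} = 0
g(7) = mex{0} = 1
g(8) = mex{1} = 0
g(9) = mex{0} = 1
g(10) = mex{1} = 0
g(11) = mex{0} = 1
The P-positions (g = 0) in 0..11 are 0, 2, 4, 6, 8, 10.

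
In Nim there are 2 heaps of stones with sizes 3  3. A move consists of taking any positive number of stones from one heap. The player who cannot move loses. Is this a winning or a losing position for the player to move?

Losing position

Compute the nim-sum pairwise:
3 ^ 3 = 0
The nim-sum is 0, so this is a P-position: the player to move is in a losing position under optimal play.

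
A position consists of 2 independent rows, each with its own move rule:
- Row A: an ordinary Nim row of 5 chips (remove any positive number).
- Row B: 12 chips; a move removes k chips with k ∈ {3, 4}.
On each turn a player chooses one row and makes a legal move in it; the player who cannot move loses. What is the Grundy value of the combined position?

Row A is a plain Nim row of size 5, so its Grundy value is 5.
Build the Grundy sequence for row B with g(k) = mex{g(k−s) : s ∈ {3, 4}, s ≤ k}:
g(0) = mex{} = 0
g(1) = mex{} = 0
g(2) = mex{} = 0
g(3) = mex{0} = 1
g(4) = mex{0} = 1
g(5) = mex{0} = 1
g(6) = mex{0,1} = 2
g(7) = mex{1} = 0
g(8) = mex{1} = 0
g(9) = mex{1,2} = 0
g(10) = mex{0,2} = 1
g(11) = mex{0} = 1
g(12) = mex{0} = 1
So g(12) = 1.
By the Sprague-Grundy theorem, the Grundy value of a sum of independent games is the XOR of the component values.
Combined value = 5 XOR 1 = 4.

4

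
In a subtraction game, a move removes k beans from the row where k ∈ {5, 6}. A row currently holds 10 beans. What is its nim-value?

Grundy values for subtraction set {5, 6}:
g(0) = mex{} = 0
g(1) = mex{} = 0
g(2) = mex{} = 0
g(3) = mex{} = 0
g(4) = mex{} = 0
g(5) = mex{0} = 1
g(6) = mex{0} = 1
g(7) = mex{0} = 1
g(8) = mex{0} = 1
g(9) = mex{0} = 1
g(10) = mex{0,1} = 2
So g(10) = 2.

2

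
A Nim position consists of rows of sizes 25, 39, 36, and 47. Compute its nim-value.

53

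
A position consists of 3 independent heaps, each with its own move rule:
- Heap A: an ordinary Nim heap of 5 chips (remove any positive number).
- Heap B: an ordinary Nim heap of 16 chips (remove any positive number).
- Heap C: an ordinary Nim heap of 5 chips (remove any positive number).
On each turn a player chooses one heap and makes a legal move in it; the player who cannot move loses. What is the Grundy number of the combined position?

Heap A is a plain Nim heap of size 5, so its Grundy value is 5.
Heap B is a plain Nim heap of size 16, so its Grundy value is 16.
Heap C is a plain Nim heap of size 5, so its Grundy value is 5.
By the Sprague-Grundy theorem, the Grundy value of a sum of independent games is the XOR of the component values.
Combined value = 5 ⊕ 16 ⊕ 5 = 16.

16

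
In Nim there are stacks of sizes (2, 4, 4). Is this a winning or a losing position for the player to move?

Winning position

Write each in binary and XOR column by column:
  010  (2)
  100  (4)
  100  (4)
  ---
  010  (2)
The nim-sum is 2 ≠ 0, so this is an N-position: the player to move can win.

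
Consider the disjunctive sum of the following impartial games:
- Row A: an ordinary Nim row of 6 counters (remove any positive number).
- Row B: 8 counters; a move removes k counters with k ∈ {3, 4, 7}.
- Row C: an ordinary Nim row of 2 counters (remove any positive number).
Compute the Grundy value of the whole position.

6

Row A is a plain Nim row of size 6, so its Grundy value is 6.
Build the Grundy sequence for row B with g(k) = mex{g(k−s) : s ∈ {3, 4, 7}, s ≤ k}:
g(0) = mex{} = 0
g(1) = mex{} = 0
g(2) = mex{} = 0
g(3) = mex{0} = 1
g(4) = mex{0} = 1
g(5) = mex{0} = 1
g(6) = mex{0,1} = 2
g(7) = mex{0,1} = 2
g(8) = mex{0,1} = 2
So g(8) = 2.
Row C is a plain Nim row of size 2, so its Grundy value is 2.
The value of a disjunctive sum is the nim-sum of the parts.
Combined value = 6 XOR 2 XOR 2 = 6.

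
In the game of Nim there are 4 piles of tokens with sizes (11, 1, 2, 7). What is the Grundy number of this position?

15

Nim-sum: 11 ⊕ 1 ⊕ 2 ⊕ 7 = 15.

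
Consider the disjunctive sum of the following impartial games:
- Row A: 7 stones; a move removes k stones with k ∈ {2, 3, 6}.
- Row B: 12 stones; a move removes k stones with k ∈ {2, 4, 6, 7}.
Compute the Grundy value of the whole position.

0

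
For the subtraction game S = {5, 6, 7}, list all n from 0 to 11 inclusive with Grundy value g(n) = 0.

0, 1, 2, 3, 4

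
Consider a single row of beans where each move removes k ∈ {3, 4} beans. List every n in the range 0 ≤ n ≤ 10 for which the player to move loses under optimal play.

0, 1, 2, 7, 8, 9

Build the Grundy sequence with g(k) = mex{g(k−s) : s ∈ {3, 4}, s ≤ k}:
k:     0  1  2  3  4  5  6  7  8  9 10
g(k):  0  0  0  1  1  1  2  0  0  0  1
The P-positions (g = 0) in 0..10 are 0, 1, 2, 7, 8, 9.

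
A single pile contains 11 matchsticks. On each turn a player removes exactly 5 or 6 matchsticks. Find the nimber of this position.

0

Grundy values for subtraction set {5, 6}:
k:     0  1  2  3  4  5  6  7  8  9 10 11
g(k):  0  0  0  0  0  1  1  1  1  1  2  0
So g(11) = 0.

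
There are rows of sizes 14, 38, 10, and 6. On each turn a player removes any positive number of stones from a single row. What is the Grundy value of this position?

Write each in binary and XOR column by column:
  001110  (14)
  100110  (38)
  001010  (10)
  000110  (6)
  ------
  100100  (36)

36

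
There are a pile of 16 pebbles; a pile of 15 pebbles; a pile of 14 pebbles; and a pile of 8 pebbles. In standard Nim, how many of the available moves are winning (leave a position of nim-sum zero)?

In binary:
  10000  (16)
  01111  (15)
  01110  (14)
  01000  (8)
  -----
  11001  (25)
The overall nim-sum is X = 25. A pile of size p has a winning move iff p XOR X < p (reduce it to p XOR X).
  16: 16 XOR 25 = 9 < 16 — winning move (to 9).
  15: 15 XOR 25 = 22 ≥ 15 — no move.
  14: 14 XOR 25 = 23 ≥ 14 — no move.
  8: 8 XOR 25 = 17 ≥ 8 — no move.
That gives 1 winning move.

1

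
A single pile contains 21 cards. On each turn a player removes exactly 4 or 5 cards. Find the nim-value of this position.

Grundy values for subtraction set {4, 5}:
k:     0  1  2  3  4  5  6  7  8  9 10 11 12 13 14 15 16 17 18 19 20 21
g(k):  0  0  0  0  1  1  1  1  2  0  0  0  0  1  1  1  1  2  0  0  0  0
So g(21) = 0.

0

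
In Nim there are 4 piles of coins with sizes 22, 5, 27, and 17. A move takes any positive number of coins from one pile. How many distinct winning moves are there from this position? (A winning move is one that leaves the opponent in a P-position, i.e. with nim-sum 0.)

Nim-sum: 22 XOR 5 XOR 27 XOR 17 = 25.
The overall nim-sum is X = 25. A pile of size p has a winning move iff p XOR X < p (reduce it to p XOR X).
  22: 22 XOR 25 = 15 < 22 — winning move (to 15).
  5: 5 XOR 25 = 28 ≥ 5 — no move.
  27: 27 XOR 25 = 2 < 27 — winning move (to 2).
  17: 17 XOR 25 = 8 < 17 — winning move (to 8).
That gives 3 winning moves.

3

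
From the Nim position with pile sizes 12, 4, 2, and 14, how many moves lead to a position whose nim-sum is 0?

3

Nim-sum: 12 ^ 4 ^ 2 ^ 14 = 4.
The overall nim-sum is X = 4. A pile of size p has a winning move iff p XOR X < p (reduce it to p XOR X).
  12: 12 XOR 4 = 8 < 12 — winning move (to 8).
  4: 4 XOR 4 = 0 < 4 — winning move (to 0).
  2: 2 XOR 4 = 6 ≥ 2 — no move.
  14: 14 XOR 4 = 10 < 14 — winning move (to 10).
That gives 3 winning moves.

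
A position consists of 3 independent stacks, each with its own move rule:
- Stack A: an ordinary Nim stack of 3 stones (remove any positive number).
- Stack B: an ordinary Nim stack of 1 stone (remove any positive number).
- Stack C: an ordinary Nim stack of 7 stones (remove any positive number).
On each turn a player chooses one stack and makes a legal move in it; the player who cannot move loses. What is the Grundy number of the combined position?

5

Stack A is a plain Nim stack of size 3, so its Grundy value is 3.
Stack B is a plain Nim stack of size 1, so its Grundy value is 1.
Stack C is a plain Nim stack of size 7, so its Grundy value is 7.
By the Sprague-Grundy theorem, the Grundy value of a sum of independent games is the XOR of the component values.
Combined value = 3 XOR 1 XOR 7 = 5.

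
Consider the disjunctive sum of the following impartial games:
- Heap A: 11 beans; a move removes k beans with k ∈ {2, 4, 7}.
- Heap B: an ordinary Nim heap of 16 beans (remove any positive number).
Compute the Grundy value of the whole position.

17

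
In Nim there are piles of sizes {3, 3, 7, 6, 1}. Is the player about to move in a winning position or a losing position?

Losing position

Write each in binary and XOR column by column:
  011  (3)
  011  (3)
  111  (7)
  110  (6)
  001  (1)
  ---
  000  (0)
The nim-sum is 0, so this is a P-position: the player to move is in a losing position under optimal play.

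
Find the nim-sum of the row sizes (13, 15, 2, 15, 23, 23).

15

Nim-sum: 13 ⊕ 15 ⊕ 2 ⊕ 15 ⊕ 23 ⊕ 23 = 15.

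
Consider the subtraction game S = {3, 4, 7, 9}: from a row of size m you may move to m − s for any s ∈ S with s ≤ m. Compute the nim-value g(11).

Build the Grundy sequence with g(k) = mex{g(k−s) : s ∈ {3, 4, 7, 9}, s ≤ k}:
k:     0  1  2  3  4  5  6  7  8  9 10 11
g(k):  0  0  0  1  1  1  2  2  2  3  3  3
So g(11) = 3.

3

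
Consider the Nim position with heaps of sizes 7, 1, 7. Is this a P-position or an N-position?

N-position

Bitwise XOR of the heap sizes:
  111  (7)
  001  (1)
  111  (7)
  ---
  001  (1)
The nim-sum is 1 ≠ 0, so this is an N-position: the player to move can win.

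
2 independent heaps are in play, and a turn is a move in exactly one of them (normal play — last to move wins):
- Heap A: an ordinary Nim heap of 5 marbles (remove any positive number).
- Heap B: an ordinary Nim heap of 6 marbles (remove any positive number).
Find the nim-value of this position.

Heap A is a plain Nim heap of size 5, so its Grundy value is 5.
Heap B is a plain Nim heap of size 6, so its Grundy value is 6.
The value of a disjunctive sum is the nim-sum of the parts.
Combined value = 5 XOR 6 = 3.

3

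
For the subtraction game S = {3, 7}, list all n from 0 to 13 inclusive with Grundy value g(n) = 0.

0, 1, 2, 6, 10, 11, 12

Compute g(0), g(1), … for moves {3, 7}:
k:     0  1  2  3  4  5  6  7  8  9 10 11 12 13
g(k):  0  0  0  1  1  1  0  2  2  1  0  0  0  1
The P-positions (g = 0) in 0..13 are 0, 1, 2, 6, 10, 11, 12.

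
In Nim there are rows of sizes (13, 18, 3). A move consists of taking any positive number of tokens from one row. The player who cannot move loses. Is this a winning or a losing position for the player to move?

In binary:
  01101  (13)
  10010  (18)
  00011  (3)
  -----
  11100  (28)
The nim-sum is 28 ≠ 0, so this is an N-position: the player to move can win.

Winning position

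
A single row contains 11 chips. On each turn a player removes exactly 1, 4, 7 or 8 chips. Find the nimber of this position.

0

Build the Grundy sequence with g(k) = mex{g(k−s) : s ∈ {1, 4, 7, 8}, s ≤ k}:
g(0) = mex{} = 0
g(1) = mex{0} = 1
g(2) = mex{1} = 0
g(3) = mex{0} = 1
g(4) = mex{0,1} = 2
g(5) = mex{1,2} = 0
g(6) = mex{0} = 1
g(7) = mex{0,1} = 2
g(8) = mex{0,1,2} = 3
g(9) = mex{0,1,3} = 2
g(10) = mex{0,1,2} = 3
g(11) = mex{1,2,3} = 0
So g(11) = 0.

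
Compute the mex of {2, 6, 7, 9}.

0 is not in the set, so the mex is 0.

0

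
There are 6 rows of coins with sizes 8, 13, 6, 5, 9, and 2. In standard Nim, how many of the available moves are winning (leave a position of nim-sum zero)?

3

Compute the nim-sum pairwise:
8 XOR 13 = 5
5 XOR 6 = 3
3 XOR 5 = 6
6 XOR 9 = 15
15 XOR 2 = 13
The overall nim-sum is X = 13. A row of size p has a winning move iff p XOR X < p (reduce it to p XOR X).
  8: 8 XOR 13 = 5 < 8 — winning move (to 5).
  13: 13 XOR 13 = 0 < 13 — winning move (to 0).
  6: 6 XOR 13 = 11 ≥ 6 — no move.
  5: 5 XOR 13 = 8 ≥ 5 — no move.
  9: 9 XOR 13 = 4 < 9 — winning move (to 4).
  2: 2 XOR 13 = 15 ≥ 2 — no move.
That gives 3 winning moves.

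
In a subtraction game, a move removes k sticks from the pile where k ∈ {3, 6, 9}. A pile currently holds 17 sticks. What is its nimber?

1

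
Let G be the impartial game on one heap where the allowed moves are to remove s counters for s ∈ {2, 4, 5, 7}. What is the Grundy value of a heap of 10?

Build the Grundy sequence with g(k) = mex{g(k−s) : s ∈ {2, 4, 5, 7}, s ≤ k}:
g(0) = mex{} = 0
g(1) = mex{} = 0
g(2) = mex{0} = 1
g(3) = mex{0} = 1
g(4) = mex{0,1} = 2
g(5) = mex{0,1} = 2
g(6) = mex{0,1,2} = 3
g(7) = mex{0,1,2} = 3
g(8) = mex{0,1,2,3} = 4
g(9) = mex{1,2,3} = 0
g(10) = mex{1,2,3,4} = 0
So g(10) = 0.

0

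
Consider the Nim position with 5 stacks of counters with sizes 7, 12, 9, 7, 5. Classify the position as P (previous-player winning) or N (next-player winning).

P-position

Compute the nim-sum pairwise:
7 ^ 12 = 11
11 ^ 9 = 2
2 ^ 7 = 5
5 ^ 5 = 0
The nim-sum is 0, so this is a P-position: the player to move is in a losing position under optimal play.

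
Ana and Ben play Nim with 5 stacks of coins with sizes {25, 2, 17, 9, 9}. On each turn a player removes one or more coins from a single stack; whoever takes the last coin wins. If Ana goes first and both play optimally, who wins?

Bitwise XOR of the heap sizes:
  11001  (25)
  00010  (2)
  10001  (17)
  01001  (9)
  01001  (9)
  -----
  01010  (10)
The nim-sum is 10 ≠ 0, so this is an N-position: the player to move can win; Ana has a winning move.

Ana wins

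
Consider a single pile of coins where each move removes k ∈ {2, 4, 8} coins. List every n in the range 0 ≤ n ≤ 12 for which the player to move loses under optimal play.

0, 1, 6, 7, 12

Build the Grundy sequence with g(k) = mex{g(k−s) : s ∈ {2, 4, 8}, s ≤ k}:
k:     0  1  2  3  4  5  6  7  8  9 10 11 12
g(k):  0  0  1  1  2  2  0  0  1  1  2  2  0
The P-positions (g = 0) in 0..12 are 0, 1, 6, 7, 12.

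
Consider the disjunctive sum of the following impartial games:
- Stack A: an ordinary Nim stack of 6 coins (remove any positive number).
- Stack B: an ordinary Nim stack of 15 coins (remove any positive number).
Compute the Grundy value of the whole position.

9

Stack A is a plain Nim stack of size 6, so its Grundy value is 6.
Stack B is a plain Nim stack of size 15, so its Grundy value is 15.
The value of a disjunctive sum is the nim-sum of the parts.
Combined value = 6 ⊕ 15 = 9.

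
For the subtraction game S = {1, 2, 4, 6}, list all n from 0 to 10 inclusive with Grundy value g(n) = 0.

0, 3, 8

Compute g(0), g(1), … for moves {1, 2, 4, 6}:
k:     0  1  2  3  4  5  6  7  8  9 10
g(k):  0  1  2  0  1  2  3  4  0  1  2
The P-positions (g = 0) in 0..10 are 0, 3, 8.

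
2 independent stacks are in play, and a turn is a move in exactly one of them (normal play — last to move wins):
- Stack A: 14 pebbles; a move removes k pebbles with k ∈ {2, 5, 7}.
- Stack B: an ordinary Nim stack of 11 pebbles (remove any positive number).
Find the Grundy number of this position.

For stack A, compute g(0), g(1), … with moves {2, 5, 7}:
g(0) = mex{} = 0
g(1) = mex{} = 0
g(2) = mex{0} = 1
g(3) = mex{0} = 1
g(4) = mex{1} = 0
g(5) = mex{0,1} = 2
g(6) = mex{0} = 1
g(7) = mex{0,1,2} = 3
g(8) = mex{0,1} = 2
g(9) = mex{0,1,3} = 2
g(10) = mex{1,2} = 0
g(11) = mex{0,1,2} = 3
g(12) = mex{0,2,3} = 1
g(13) = mex{1,2,3} = 0
g(14) = mex{1,2,3} = 0
So g(14) = 0.
Stack B is a plain Nim stack of size 11, so its Grundy value is 11.
By the Sprague-Grundy theorem, the Grundy value of a sum of independent games is the XOR of the component values.
Combined value = 0 ⊕ 11 = 11.

11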